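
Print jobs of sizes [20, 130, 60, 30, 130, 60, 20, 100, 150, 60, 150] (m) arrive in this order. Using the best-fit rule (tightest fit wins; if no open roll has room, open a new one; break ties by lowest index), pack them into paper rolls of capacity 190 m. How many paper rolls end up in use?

6

  20 → roll 1 (new)  [load 20/190]
  130 → roll 1  [load 150/190]
  60 → roll 2 (new)  [load 60/190]
  30 → roll 1  [load 180/190]
  130 → roll 2  [load 190/190]
  60 → roll 3 (new)  [load 60/190]
  20 → roll 3  [load 80/190]
  100 → roll 3  [load 180/190]
  150 → roll 4 (new)  [load 150/190]
  60 → roll 5 (new)  [load 60/190]
  150 → roll 6 (new)  [load 150/190]
6 paper rolls opened.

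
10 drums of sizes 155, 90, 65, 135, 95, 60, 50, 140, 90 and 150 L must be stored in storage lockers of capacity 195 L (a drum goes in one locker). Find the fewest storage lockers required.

Total = 155 + 150 + 140 + 135 + 95 + 90 + 90 + 65 + 60 + 50 = 1030 L.
Lower bound: ⌈1030/195⌉ = 6 storage lockers.
A packing using 6 storage lockers:
  locker 1: 155 = 155
  locker 2: 150 = 150
  locker 3: 140 + 50 = 190
  locker 4: 135 + 60 = 195
  locker 5: 95 + 90 = 185
  locker 6: 90 + 65 = 155
This matches the lower bound, so 6 is optimal.

6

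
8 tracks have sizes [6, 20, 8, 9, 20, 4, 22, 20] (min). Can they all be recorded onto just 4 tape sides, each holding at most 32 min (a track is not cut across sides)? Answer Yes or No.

Yes

A valid assignment using 4 tape sides:
  side 1: 22 + 9 = 31
  side 2: 20 + 8 + 4 = 32
  side 3: 20 + 6 = 26
  side 4: 20 = 20
Every load is within 32 min, so 4 tape sides suffice.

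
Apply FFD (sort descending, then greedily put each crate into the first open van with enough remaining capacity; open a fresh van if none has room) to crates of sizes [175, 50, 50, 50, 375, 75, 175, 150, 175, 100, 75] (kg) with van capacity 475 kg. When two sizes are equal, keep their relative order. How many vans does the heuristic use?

Sorted descending: 375, 175, 175, 175, 150, 100, 75, 75, 50, 50, 50.
  375 → van 1 (new)  [load 375/475]
  175 → van 2 (new)  [load 175/475]
  175 → van 2  [load 350/475]
  175 → van 3 (new)  [load 175/475]
  150 → van 3  [load 325/475]
  100 → van 1  [load 475/475]
  75 → van 2  [load 425/475]
  75 → van 3  [load 400/475]
  50 → van 2  [load 475/475]
  50 → van 3  [load 450/475]
  50 → van 4 (new)  [load 50/475]
4 vans opened.

4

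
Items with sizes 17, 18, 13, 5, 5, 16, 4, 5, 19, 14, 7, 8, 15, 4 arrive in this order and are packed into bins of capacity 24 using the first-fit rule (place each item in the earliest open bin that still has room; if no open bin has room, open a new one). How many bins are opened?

7

  17 → bin 1 (new)  [load 17/24]
  18 → bin 2 (new)  [load 18/24]
  13 → bin 3 (new)  [load 13/24]
  5 → bin 1  [load 22/24]
  5 → bin 2  [load 23/24]
  16 → bin 4 (new)  [load 16/24]
  4 → bin 3  [load 17/24]
  5 → bin 3  [load 22/24]
  19 → bin 5 (new)  [load 19/24]
  14 → bin 6 (new)  [load 14/24]
  7 → bin 4  [load 23/24]
  8 → bin 6  [load 22/24]
  15 → bin 7 (new)  [load 15/24]
  4 → bin 5  [load 23/24]
7 bins opened.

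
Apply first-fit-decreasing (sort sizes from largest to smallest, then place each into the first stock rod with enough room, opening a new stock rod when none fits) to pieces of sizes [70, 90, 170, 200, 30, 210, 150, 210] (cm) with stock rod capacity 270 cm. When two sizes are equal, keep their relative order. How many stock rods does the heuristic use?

5

Sorted descending: 210, 210, 200, 170, 150, 90, 70, 30.
  210 → stock rod 1 (new)  [load 210/270]
  210 → stock rod 2 (new)  [load 210/270]
  200 → stock rod 3 (new)  [load 200/270]
  170 → stock rod 4 (new)  [load 170/270]
  150 → stock rod 5 (new)  [load 150/270]
  90 → stock rod 4  [load 260/270]
  70 → stock rod 3  [load 270/270]
  30 → stock rod 1  [load 240/270]
5 stock rods opened.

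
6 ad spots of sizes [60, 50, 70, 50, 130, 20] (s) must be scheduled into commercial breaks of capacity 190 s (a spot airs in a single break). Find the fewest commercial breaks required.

2

Total = 130 + 70 + 60 + 50 + 50 + 20 = 380 s.
Lower bound: ⌈380/190⌉ = 2 commercial breaks.
A packing using 2 commercial breaks:
  break 1: 130 + 60 = 190
  break 2: 70 + 50 + 50 + 20 = 190
This matches the lower bound, so 2 is optimal.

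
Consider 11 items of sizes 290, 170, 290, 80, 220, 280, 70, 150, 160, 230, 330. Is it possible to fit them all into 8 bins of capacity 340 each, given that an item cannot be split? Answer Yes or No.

Yes

A valid assignment using 8 bins:
  bin 1: 330 = 330
  bin 2: 290 = 290
  bin 3: 290 = 290
  bin 4: 280 = 280
  bin 5: 230 + 80 = 310
  bin 6: 220 + 70 = 290
  bin 7: 170 + 160 = 330
  bin 8: 150 = 150
Every load is within 340, so 8 bins suffice.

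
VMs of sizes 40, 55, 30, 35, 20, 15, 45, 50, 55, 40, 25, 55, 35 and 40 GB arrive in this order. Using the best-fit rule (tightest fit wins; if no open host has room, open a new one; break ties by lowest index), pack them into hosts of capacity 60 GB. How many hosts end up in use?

  40 → host 1 (new)  [load 40/60]
  55 → host 2 (new)  [load 55/60]
  30 → host 3 (new)  [load 30/60]
  35 → host 4 (new)  [load 35/60]
  20 → host 1  [load 60/60]
  15 → host 4  [load 50/60]
  45 → host 5 (new)  [load 45/60]
  50 → host 6 (new)  [load 50/60]
  55 → host 7 (new)  [load 55/60]
  40 → host 8 (new)  [load 40/60]
  25 → host 3  [load 55/60]
  55 → host 9 (new)  [load 55/60]
  35 → host 10 (new)  [load 35/60]
  40 → host 11 (new)  [load 40/60]
11 hosts opened.

11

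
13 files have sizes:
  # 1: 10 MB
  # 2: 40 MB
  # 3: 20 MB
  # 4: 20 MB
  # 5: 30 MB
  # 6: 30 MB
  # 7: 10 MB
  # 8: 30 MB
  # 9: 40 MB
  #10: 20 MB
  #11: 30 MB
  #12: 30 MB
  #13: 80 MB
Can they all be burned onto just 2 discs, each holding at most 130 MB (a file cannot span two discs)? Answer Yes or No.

Total = 390 MB; ⌈390/130⌉ = 3.
At least 3 discs are required, but only 2 are allowed.

No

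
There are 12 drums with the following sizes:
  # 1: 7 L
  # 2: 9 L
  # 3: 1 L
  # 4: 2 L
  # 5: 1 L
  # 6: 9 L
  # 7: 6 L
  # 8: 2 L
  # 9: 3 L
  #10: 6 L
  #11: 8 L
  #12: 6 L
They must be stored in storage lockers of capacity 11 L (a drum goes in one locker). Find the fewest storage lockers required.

7

Total = 9 + 9 + 8 + 7 + 6 + 6 + 6 + 3 + 2 + 2 + 1 + 1 = 60 L.
Lower bound: ⌈60/11⌉ = 6 storage lockers.
Also, 7 drums each exceed 11/2 L, and no two of those can share a locker, so at least 7 storage lockers are needed.
A packing using 7 storage lockers:
  locker 1: 9 + 2 = 11
  locker 2: 9 + 2 = 11
  locker 3: 8 + 3 = 11
  locker 4: 7 + 1 + 1 = 9
  locker 5: 6 = 6
  locker 6: 6 = 6
  locker 7: 6 = 6
This matches the lower bound, so 7 is optimal.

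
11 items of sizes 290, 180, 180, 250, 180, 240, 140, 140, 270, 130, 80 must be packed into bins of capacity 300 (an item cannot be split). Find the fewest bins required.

Total = 290 + 270 + 250 + 240 + 180 + 180 + 180 + 140 + 140 + 130 + 80 = 2080.
Lower bound: ⌈2080/300⌉ = 7 bins.
A packing using 9 bins:
  bin 1: 290 = 290
  bin 2: 270 = 270
  bin 3: 250 = 250
  bin 4: 240 = 240
  bin 5: 180 + 80 = 260
  bin 6: 180 = 180
  bin 7: 180 = 180
  bin 8: 140 + 140 = 280
  bin 9: 130 = 130
No arrangement into 8 bins stays within capacity, so 9 is optimal.

9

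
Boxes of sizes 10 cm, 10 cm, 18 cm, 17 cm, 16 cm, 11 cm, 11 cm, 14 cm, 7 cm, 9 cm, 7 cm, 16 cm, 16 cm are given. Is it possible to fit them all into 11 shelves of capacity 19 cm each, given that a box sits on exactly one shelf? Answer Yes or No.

A valid assignment using 10 shelves:
  shelf 1: 18 = 18
  shelf 2: 17 = 17
  shelf 3: 16 = 16
  shelf 4: 16 = 16
  shelf 5: 16 = 16
  shelf 6: 14 = 14
  shelf 7: 11 + 7 = 18
  shelf 8: 11 + 7 = 18
  shelf 9: 10 + 9 = 19
  shelf 10: 10 = 10
That uses only 10 ≤ 11, so 11 shelves are enough.

Yes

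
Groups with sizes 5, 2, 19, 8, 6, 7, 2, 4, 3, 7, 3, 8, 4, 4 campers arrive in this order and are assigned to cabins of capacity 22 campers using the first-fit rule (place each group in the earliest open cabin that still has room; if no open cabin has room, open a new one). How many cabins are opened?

4

  5 → cabin 1 (new)  [load 5/22]
  2 → cabin 1  [load 7/22]
  19 → cabin 2 (new)  [load 19/22]
  8 → cabin 1  [load 15/22]
  6 → cabin 1  [load 21/22]
  7 → cabin 3 (new)  [load 7/22]
  2 → cabin 2  [load 21/22]
  4 → cabin 3  [load 11/22]
  3 → cabin 3  [load 14/22]
  7 → cabin 3  [load 21/22]
  3 → cabin 4 (new)  [load 3/22]
  8 → cabin 4  [load 11/22]
  4 → cabin 4  [load 15/22]
  4 → cabin 4  [load 19/22]
4 cabins opened.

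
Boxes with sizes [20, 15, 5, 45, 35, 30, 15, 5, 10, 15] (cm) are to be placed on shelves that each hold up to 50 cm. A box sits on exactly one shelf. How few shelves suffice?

Total = 45 + 35 + 30 + 20 + 15 + 15 + 15 + 10 + 5 + 5 = 195 cm.
Lower bound: ⌈195/50⌉ = 4 shelves.
A packing using 4 shelves:
  shelf 1: 45 + 5 = 50
  shelf 2: 35 + 15 = 50
  shelf 3: 30 + 20 = 50
  shelf 4: 15 + 15 + 10 + 5 = 45
This matches the lower bound, so 4 is optimal.

4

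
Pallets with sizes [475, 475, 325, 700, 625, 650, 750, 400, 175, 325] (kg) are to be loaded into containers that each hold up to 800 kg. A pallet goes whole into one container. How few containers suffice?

7

Total = 750 + 700 + 650 + 625 + 475 + 475 + 400 + 325 + 325 + 175 = 4900 kg.
Lower bound: ⌈4900/800⌉ = 7 containers.
A packing using 7 containers:
  container 1: 750 = 750
  container 2: 700 = 700
  container 3: 650 = 650
  container 4: 625 + 175 = 800
  container 5: 475 + 325 = 800
  container 6: 475 + 325 = 800
  container 7: 400 = 400
This matches the lower bound, so 7 is optimal.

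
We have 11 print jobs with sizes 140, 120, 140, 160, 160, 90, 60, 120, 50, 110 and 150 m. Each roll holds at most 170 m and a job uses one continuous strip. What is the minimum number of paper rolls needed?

9

Total = 160 + 160 + 150 + 140 + 140 + 120 + 120 + 110 + 90 + 60 + 50 = 1300 m.
Lower bound: ⌈1300/170⌉ = 8 paper rolls.
Also, 9 print jobs each exceed 85 m, and no two of those can share a roll, so at least 9 paper rolls are needed.
A packing using 9 paper rolls:
  roll 1: 160 = 160
  roll 2: 160 = 160
  roll 3: 150 = 150
  roll 4: 140 = 140
  roll 5: 140 = 140
  roll 6: 120 + 50 = 170
  roll 7: 120 = 120
  roll 8: 110 + 60 = 170
  roll 9: 90 = 90
This matches the lower bound, so 9 is optimal.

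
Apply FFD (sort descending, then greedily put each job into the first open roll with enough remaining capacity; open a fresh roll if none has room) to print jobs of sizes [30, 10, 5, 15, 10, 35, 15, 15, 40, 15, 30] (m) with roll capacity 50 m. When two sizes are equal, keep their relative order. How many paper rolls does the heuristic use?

5

Sorted descending: 40, 35, 30, 30, 15, 15, 15, 15, 10, 10, 5.
  40 → roll 1 (new)  [load 40/50]
  35 → roll 2 (new)  [load 35/50]
  30 → roll 3 (new)  [load 30/50]
  30 → roll 4 (new)  [load 30/50]
  15 → roll 2  [load 50/50]
  15 → roll 3  [load 45/50]
  15 → roll 4  [load 45/50]
  15 → roll 5 (new)  [load 15/50]
  10 → roll 1  [load 50/50]
  10 → roll 5  [load 25/50]
  5 → roll 3  [load 50/50]
5 paper rolls opened.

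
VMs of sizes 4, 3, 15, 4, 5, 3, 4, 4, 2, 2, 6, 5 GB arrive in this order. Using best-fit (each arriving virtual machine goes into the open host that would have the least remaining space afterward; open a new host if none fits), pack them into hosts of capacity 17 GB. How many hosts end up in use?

4

  4 → host 1 (new)  [load 4/17]
  3 → host 1  [load 7/17]
  15 → host 2 (new)  [load 15/17]
  4 → host 1  [load 11/17]
  5 → host 1  [load 16/17]
  3 → host 3 (new)  [load 3/17]
  4 → host 3  [load 7/17]
  4 → host 3  [load 11/17]
  2 → host 2  [load 17/17]
  2 → host 3  [load 13/17]
  6 → host 4 (new)  [load 6/17]
  5 → host 4  [load 11/17]
4 hosts opened.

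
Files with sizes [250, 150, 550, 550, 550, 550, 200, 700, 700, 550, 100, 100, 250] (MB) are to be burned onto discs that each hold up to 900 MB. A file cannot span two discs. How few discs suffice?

7

Total = 700 + 700 + 550 + 550 + 550 + 550 + 550 + 250 + 250 + 200 + 150 + 100 + 100 = 5200 MB.
Lower bound: ⌈5200/900⌉ = 6 discs.
Also, 7 files each exceed 450 MB, and no two of those can share a disc, so at least 7 discs are needed.
A packing using 7 discs:
  disc 1: 700 + 200 = 900
  disc 2: 700 + 150 = 850
  disc 3: 550 + 250 + 100 = 900
  disc 4: 550 + 250 + 100 = 900
  disc 5: 550 = 550
  disc 6: 550 = 550
  disc 7: 550 = 550
This matches the lower bound, so 7 is optimal.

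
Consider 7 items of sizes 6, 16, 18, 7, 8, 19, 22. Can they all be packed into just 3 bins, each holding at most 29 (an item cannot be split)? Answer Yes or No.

Total = 96; ⌈96/29⌉ = 4.
At least 4 bins are required, but only 3 are allowed.

No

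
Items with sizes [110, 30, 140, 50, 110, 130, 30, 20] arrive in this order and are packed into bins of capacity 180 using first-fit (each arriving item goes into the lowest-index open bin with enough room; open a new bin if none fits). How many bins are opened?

4

  110 → bin 1 (new)  [load 110/180]
  30 → bin 1  [load 140/180]
  140 → bin 2 (new)  [load 140/180]
  50 → bin 3 (new)  [load 50/180]
  110 → bin 3  [load 160/180]
  130 → bin 4 (new)  [load 130/180]
  30 → bin 1  [load 170/180]
  20 → bin 2  [load 160/180]
4 bins opened.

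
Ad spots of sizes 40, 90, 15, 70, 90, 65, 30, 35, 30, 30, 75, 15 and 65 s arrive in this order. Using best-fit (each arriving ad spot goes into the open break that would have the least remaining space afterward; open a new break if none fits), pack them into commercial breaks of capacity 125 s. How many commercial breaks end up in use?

6

  40 → break 1 (new)  [load 40/125]
  90 → break 2 (new)  [load 90/125]
  15 → break 2  [load 105/125]
  70 → break 1  [load 110/125]
  90 → break 3 (new)  [load 90/125]
  65 → break 4 (new)  [load 65/125]
  30 → break 3  [load 120/125]
  35 → break 4  [load 100/125]
  30 → break 5 (new)  [load 30/125]
  30 → break 5  [load 60/125]
  75 → break 6 (new)  [load 75/125]
  15 → break 1  [load 125/125]
  65 → break 5  [load 125/125]
6 commercial breaks opened.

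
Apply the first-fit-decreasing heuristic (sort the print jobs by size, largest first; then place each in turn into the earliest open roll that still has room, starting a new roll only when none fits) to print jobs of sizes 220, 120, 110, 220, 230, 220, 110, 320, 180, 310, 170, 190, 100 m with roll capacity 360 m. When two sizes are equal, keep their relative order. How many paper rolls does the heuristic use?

8

Sorted descending: 320, 310, 230, 220, 220, 220, 190, 180, 170, 120, 110, 110, 100.
  320 → roll 1 (new)  [load 320/360]
  310 → roll 2 (new)  [load 310/360]
  230 → roll 3 (new)  [load 230/360]
  220 → roll 4 (new)  [load 220/360]
  220 → roll 5 (new)  [load 220/360]
  220 → roll 6 (new)  [load 220/360]
  190 → roll 7 (new)  [load 190/360]
  180 → roll 8 (new)  [load 180/360]
  170 → roll 7  [load 360/360]
  120 → roll 3  [load 350/360]
  110 → roll 4  [load 330/360]
  110 → roll 5  [load 330/360]
  100 → roll 6  [load 320/360]
8 paper rolls opened.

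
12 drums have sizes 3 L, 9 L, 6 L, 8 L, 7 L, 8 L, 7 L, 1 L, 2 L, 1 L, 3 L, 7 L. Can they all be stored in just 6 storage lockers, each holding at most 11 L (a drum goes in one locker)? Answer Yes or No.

Total = 62 L; ⌈62/11⌉ = 6.
7 drums each exceed half the capacity and cannot share a locker, forcing at least 7 storage lockers.
At least 7 storage lockers are required, but only 6 are allowed.

No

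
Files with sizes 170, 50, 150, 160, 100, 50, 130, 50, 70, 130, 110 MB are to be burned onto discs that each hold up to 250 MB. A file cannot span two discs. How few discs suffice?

5

Total = 170 + 160 + 150 + 130 + 130 + 110 + 100 + 70 + 50 + 50 + 50 = 1170 MB.
Lower bound: ⌈1170/250⌉ = 5 discs.
A packing using 5 discs:
  disc 1: 170 + 70 = 240
  disc 2: 160 + 50 = 210
  disc 3: 150 + 100 = 250
  disc 4: 130 + 110 = 240
  disc 5: 130 + 50 + 50 = 230
This matches the lower bound, so 5 is optimal.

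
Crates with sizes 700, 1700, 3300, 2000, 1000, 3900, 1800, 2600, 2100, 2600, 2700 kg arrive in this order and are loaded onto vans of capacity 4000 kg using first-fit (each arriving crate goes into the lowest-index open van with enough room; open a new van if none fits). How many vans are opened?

8

  700 → van 1 (new)  [load 700/4000]
  1700 → van 1  [load 2400/4000]
  3300 → van 2 (new)  [load 3300/4000]
  2000 → van 3 (new)  [load 2000/4000]
  1000 → van 1  [load 3400/4000]
  3900 → van 4 (new)  [load 3900/4000]
  1800 → van 3  [load 3800/4000]
  2600 → van 5 (new)  [load 2600/4000]
  2100 → van 6 (new)  [load 2100/4000]
  2600 → van 7 (new)  [load 2600/4000]
  2700 → van 8 (new)  [load 2700/4000]
8 vans opened.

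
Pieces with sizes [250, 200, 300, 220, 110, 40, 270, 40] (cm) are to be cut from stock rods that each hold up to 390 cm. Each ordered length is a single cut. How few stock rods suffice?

5

Total = 300 + 270 + 250 + 220 + 200 + 110 + 40 + 40 = 1430 cm.
Lower bound: ⌈1430/390⌉ = 4 stock rods.
Also, 5 pieces each exceed 195 cm, and no two of those can share a stock rod, so at least 5 stock rods are needed.
A packing using 5 stock rods:
  stock rod 1: 300 + 40 + 40 = 380
  stock rod 2: 270 + 110 = 380
  stock rod 3: 250 = 250
  stock rod 4: 220 = 220
  stock rod 5: 200 = 200
This matches the lower bound, so 5 is optimal.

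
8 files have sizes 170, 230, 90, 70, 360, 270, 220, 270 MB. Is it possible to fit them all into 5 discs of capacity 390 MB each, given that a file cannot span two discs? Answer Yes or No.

A valid assignment using 5 discs:
  disc 1: 360 = 360
  disc 2: 270 + 90 = 360
  disc 3: 270 + 70 = 340
  disc 4: 230 = 230
  disc 5: 220 + 170 = 390
Every load is within 390 MB, so 5 discs suffice.

Yes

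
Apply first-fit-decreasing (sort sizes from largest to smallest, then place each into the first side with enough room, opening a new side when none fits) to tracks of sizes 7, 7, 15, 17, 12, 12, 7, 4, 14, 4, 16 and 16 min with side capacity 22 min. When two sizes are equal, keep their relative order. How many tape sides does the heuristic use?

7

Sorted descending: 17, 16, 16, 15, 14, 12, 12, 7, 7, 7, 4, 4.
  17 → side 1 (new)  [load 17/22]
  16 → side 2 (new)  [load 16/22]
  16 → side 3 (new)  [load 16/22]
  15 → side 4 (new)  [load 15/22]
  14 → side 5 (new)  [load 14/22]
  12 → side 6 (new)  [load 12/22]
  12 → side 7 (new)  [load 12/22]
  7 → side 4  [load 22/22]
  7 → side 5  [load 21/22]
  7 → side 6  [load 19/22]
  4 → side 1  [load 21/22]
  4 → side 2  [load 20/22]
7 tape sides opened.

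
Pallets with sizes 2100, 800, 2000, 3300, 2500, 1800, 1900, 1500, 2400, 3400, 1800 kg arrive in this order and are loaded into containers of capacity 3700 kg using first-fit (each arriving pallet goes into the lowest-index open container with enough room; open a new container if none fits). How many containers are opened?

8

  2100 → container 1 (new)  [load 2100/3700]
  800 → container 1  [load 2900/3700]
  2000 → container 2 (new)  [load 2000/3700]
  3300 → container 3 (new)  [load 3300/3700]
  2500 → container 4 (new)  [load 2500/3700]
  1800 → container 5 (new)  [load 1800/3700]
  1900 → container 5  [load 3700/3700]
  1500 → container 2  [load 3500/3700]
  2400 → container 6 (new)  [load 2400/3700]
  3400 → container 7 (new)  [load 3400/3700]
  1800 → container 8 (new)  [load 1800/3700]
8 containers opened.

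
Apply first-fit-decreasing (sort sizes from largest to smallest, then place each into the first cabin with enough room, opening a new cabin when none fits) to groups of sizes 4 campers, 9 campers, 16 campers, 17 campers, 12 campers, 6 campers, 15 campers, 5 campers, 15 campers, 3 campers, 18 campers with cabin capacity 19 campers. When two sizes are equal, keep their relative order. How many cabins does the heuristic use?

Sorted descending: 18, 17, 16, 15, 15, 12, 9, 6, 5, 4, 3.
  18 → cabin 1 (new)  [load 18/19]
  17 → cabin 2 (new)  [load 17/19]
  16 → cabin 3 (new)  [load 16/19]
  15 → cabin 4 (new)  [load 15/19]
  15 → cabin 5 (new)  [load 15/19]
  12 → cabin 6 (new)  [load 12/19]
  9 → cabin 7 (new)  [load 9/19]
  6 → cabin 6  [load 18/19]
  5 → cabin 7  [load 14/19]
  4 → cabin 4  [load 19/19]
  3 → cabin 3  [load 19/19]
7 cabins opened.

7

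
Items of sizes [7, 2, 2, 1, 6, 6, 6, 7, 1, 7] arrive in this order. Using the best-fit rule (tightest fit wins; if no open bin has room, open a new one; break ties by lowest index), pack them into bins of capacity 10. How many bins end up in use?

6

  7 → bin 1 (new)  [load 7/10]
  2 → bin 1  [load 9/10]
  2 → bin 2 (new)  [load 2/10]
  1 → bin 1  [load 10/10]
  6 → bin 2  [load 8/10]
  6 → bin 3 (new)  [load 6/10]
  6 → bin 4 (new)  [load 6/10]
  7 → bin 5 (new)  [load 7/10]
  1 → bin 2  [load 9/10]
  7 → bin 6 (new)  [load 7/10]
6 bins opened.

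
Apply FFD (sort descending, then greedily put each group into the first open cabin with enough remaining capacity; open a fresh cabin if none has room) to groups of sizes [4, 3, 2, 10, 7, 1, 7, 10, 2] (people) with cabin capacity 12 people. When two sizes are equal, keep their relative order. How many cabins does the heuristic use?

Sorted descending: 10, 10, 7, 7, 4, 3, 2, 2, 1.
  10 → cabin 1 (new)  [load 10/12]
  10 → cabin 2 (new)  [load 10/12]
  7 → cabin 3 (new)  [load 7/12]
  7 → cabin 4 (new)  [load 7/12]
  4 → cabin 3  [load 11/12]
  3 → cabin 4  [load 10/12]
  2 → cabin 1  [load 12/12]
  2 → cabin 2  [load 12/12]
  1 → cabin 3  [load 12/12]
4 cabins opened.

4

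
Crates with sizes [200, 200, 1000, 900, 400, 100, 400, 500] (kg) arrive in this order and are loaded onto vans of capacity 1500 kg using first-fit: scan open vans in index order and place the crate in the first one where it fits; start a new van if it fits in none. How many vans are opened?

3

  200 → van 1 (new)  [load 200/1500]
  200 → van 1  [load 400/1500]
  1000 → van 1  [load 1400/1500]
  900 → van 2 (new)  [load 900/1500]
  400 → van 2  [load 1300/1500]
  100 → van 1  [load 1500/1500]
  400 → van 3 (new)  [load 400/1500]
  500 → van 3  [load 900/1500]
3 vans opened.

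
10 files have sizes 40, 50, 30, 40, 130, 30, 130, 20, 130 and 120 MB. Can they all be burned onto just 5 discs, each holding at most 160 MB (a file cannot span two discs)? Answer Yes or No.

Yes

A valid assignment using 5 discs:
  disc 1: 130 + 30 = 160
  disc 2: 130 + 30 = 160
  disc 3: 130 + 20 = 150
  disc 4: 120 + 40 = 160
  disc 5: 50 + 40 = 90
Every load is within 160 MB, so 5 discs suffice.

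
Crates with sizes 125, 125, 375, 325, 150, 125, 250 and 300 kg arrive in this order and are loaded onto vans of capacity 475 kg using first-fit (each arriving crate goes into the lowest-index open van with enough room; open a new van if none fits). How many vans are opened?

  125 → van 1 (new)  [load 125/475]
  125 → van 1  [load 250/475]
  375 → van 2 (new)  [load 375/475]
  325 → van 3 (new)  [load 325/475]
  150 → van 1  [load 400/475]
  125 → van 3  [load 450/475]
  250 → van 4 (new)  [load 250/475]
  300 → van 5 (new)  [load 300/475]
5 vans opened.

5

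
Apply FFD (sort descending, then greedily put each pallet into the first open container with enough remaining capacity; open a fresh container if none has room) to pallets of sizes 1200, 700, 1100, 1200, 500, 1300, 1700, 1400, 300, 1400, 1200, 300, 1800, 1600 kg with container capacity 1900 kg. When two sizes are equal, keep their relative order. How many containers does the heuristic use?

Sorted descending: 1800, 1700, 1600, 1400, 1400, 1300, 1200, 1200, 1200, 1100, 700, 500, 300, 300.
  1800 → container 1 (new)  [load 1800/1900]
  1700 → container 2 (new)  [load 1700/1900]
  1600 → container 3 (new)  [load 1600/1900]
  1400 → container 4 (new)  [load 1400/1900]
  1400 → container 5 (new)  [load 1400/1900]
  1300 → container 6 (new)  [load 1300/1900]
  1200 → container 7 (new)  [load 1200/1900]
  1200 → container 8 (new)  [load 1200/1900]
  1200 → container 9 (new)  [load 1200/1900]
  1100 → container 10 (new)  [load 1100/1900]
  700 → container 7  [load 1900/1900]
  500 → container 4  [load 1900/1900]
  300 → container 3  [load 1900/1900]
  300 → container 5  [load 1700/1900]
10 containers opened.

10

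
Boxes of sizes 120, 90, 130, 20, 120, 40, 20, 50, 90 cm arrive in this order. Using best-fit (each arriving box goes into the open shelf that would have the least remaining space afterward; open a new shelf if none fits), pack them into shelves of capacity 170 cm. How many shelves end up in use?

  120 → shelf 1 (new)  [load 120/170]
  90 → shelf 2 (new)  [load 90/170]
  130 → shelf 3 (new)  [load 130/170]
  20 → shelf 3  [load 150/170]
  120 → shelf 4 (new)  [load 120/170]
  40 → shelf 1  [load 160/170]
  20 → shelf 3  [load 170/170]
  50 → shelf 4  [load 170/170]
  90 → shelf 5 (new)  [load 90/170]
5 shelves opened.

5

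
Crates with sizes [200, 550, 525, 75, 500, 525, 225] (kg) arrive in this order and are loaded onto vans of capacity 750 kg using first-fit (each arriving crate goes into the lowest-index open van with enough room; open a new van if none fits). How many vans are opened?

4

  200 → van 1 (new)  [load 200/750]
  550 → van 1  [load 750/750]
  525 → van 2 (new)  [load 525/750]
  75 → van 2  [load 600/750]
  500 → van 3 (new)  [load 500/750]
  525 → van 4 (new)  [load 525/750]
  225 → van 3  [load 725/750]
4 vans opened.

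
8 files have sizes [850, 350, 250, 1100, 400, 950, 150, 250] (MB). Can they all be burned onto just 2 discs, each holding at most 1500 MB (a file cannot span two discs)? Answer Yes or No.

Total = 4300 MB; ⌈4300/1500⌉ = 3.
At least 3 discs are required, but only 2 are allowed.

No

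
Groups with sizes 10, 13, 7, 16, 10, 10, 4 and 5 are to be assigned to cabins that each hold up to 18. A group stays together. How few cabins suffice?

Total = 16 + 13 + 10 + 10 + 10 + 7 + 5 + 4 = 75.
Lower bound: ⌈75/18⌉ = 5 cabins.
A packing using 5 cabins:
  cabin 1: 16 = 16
  cabin 2: 13 + 5 = 18
  cabin 3: 10 + 7 = 17
  cabin 4: 10 + 4 = 14
  cabin 5: 10 = 10
This matches the lower bound, so 5 is optimal.

5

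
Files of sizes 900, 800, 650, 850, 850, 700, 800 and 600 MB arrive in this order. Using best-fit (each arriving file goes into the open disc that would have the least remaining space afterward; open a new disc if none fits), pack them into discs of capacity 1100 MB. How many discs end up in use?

  900 → disc 1 (new)  [load 900/1100]
  800 → disc 2 (new)  [load 800/1100]
  650 → disc 3 (new)  [load 650/1100]
  850 → disc 4 (new)  [load 850/1100]
  850 → disc 5 (new)  [load 850/1100]
  700 → disc 6 (new)  [load 700/1100]
  800 → disc 7 (new)  [load 800/1100]
  600 → disc 8 (new)  [load 600/1100]
8 discs opened.

8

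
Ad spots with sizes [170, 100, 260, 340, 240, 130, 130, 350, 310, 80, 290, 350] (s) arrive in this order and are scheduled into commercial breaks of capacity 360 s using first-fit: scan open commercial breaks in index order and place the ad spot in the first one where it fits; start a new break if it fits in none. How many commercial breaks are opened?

9

  170 → break 1 (new)  [load 170/360]
  100 → break 1  [load 270/360]
  260 → break 2 (new)  [load 260/360]
  340 → break 3 (new)  [load 340/360]
  240 → break 4 (new)  [load 240/360]
  130 → break 5 (new)  [load 130/360]
  130 → break 5  [load 260/360]
  350 → break 6 (new)  [load 350/360]
  310 → break 7 (new)  [load 310/360]
  80 → break 1  [load 350/360]
  290 → break 8 (new)  [load 290/360]
  350 → break 9 (new)  [load 350/360]
9 commercial breaks opened.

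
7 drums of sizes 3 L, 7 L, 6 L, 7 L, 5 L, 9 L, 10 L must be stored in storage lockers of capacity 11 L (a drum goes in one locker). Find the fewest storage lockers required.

Total = 10 + 9 + 7 + 7 + 6 + 5 + 3 = 47 L.
Lower bound: ⌈47/11⌉ = 5 storage lockers.
A packing using 5 storage lockers:
  locker 1: 10 = 10
  locker 2: 9 = 9
  locker 3: 7 + 3 = 10
  locker 4: 7 = 7
  locker 5: 6 + 5 = 11
This matches the lower bound, so 5 is optimal.

5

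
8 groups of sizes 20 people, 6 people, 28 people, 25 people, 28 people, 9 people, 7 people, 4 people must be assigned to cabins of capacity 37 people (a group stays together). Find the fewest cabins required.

Total = 28 + 28 + 25 + 20 + 9 + 7 + 6 + 4 = 127 people.
Lower bound: ⌈127/37⌉ = 4 cabins.
A packing using 4 cabins:
  cabin 1: 28 + 9 = 37
  cabin 2: 28 + 7 = 35
  cabin 3: 25 + 6 + 4 = 35
  cabin 4: 20 = 20
This matches the lower bound, so 4 is optimal.

4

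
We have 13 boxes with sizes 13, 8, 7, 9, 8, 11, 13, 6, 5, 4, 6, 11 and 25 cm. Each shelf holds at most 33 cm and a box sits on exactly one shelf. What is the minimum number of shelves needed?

4

Total = 25 + 13 + 13 + 11 + 11 + 9 + 8 + 8 + 7 + 6 + 6 + 5 + 4 = 126 cm.
Lower bound: ⌈126/33⌉ = 4 shelves.
A packing using 4 shelves:
  shelf 1: 25 + 8 = 33
  shelf 2: 13 + 13 + 7 = 33
  shelf 3: 11 + 11 + 9 = 31
  shelf 4: 8 + 6 + 6 + 5 + 4 = 29
This matches the lower bound, so 4 is optimal.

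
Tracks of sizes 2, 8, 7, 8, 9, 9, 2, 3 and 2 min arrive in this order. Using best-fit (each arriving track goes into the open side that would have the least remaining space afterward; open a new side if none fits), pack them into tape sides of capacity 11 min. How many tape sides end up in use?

5

  2 → side 1 (new)  [load 2/11]
  8 → side 1  [load 10/11]
  7 → side 2 (new)  [load 7/11]
  8 → side 3 (new)  [load 8/11]
  9 → side 4 (new)  [load 9/11]
  9 → side 5 (new)  [load 9/11]
  2 → side 4  [load 11/11]
  3 → side 3  [load 11/11]
  2 → side 5  [load 11/11]
5 tape sides opened.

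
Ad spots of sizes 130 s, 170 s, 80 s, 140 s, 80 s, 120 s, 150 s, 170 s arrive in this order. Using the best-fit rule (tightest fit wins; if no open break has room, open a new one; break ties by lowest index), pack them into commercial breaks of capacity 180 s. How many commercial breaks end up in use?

  130 → break 1 (new)  [load 130/180]
  170 → break 2 (new)  [load 170/180]
  80 → break 3 (new)  [load 80/180]
  140 → break 4 (new)  [load 140/180]
  80 → break 3  [load 160/180]
  120 → break 5 (new)  [load 120/180]
  150 → break 6 (new)  [load 150/180]
  170 → break 7 (new)  [load 170/180]
7 commercial breaks opened.

7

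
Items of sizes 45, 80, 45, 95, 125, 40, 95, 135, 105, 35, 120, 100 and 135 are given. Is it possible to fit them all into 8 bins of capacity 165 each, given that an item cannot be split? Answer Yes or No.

No

Total = 1155; ⌈1155/165⌉ = 7.
8 items each exceed half the capacity and cannot share a bin, forcing at least 8 bins.
The bound of 8 does not rule out 8, but exhaustive search shows no assignment into 8 bins of capacity 165 exists — the minimum is 9.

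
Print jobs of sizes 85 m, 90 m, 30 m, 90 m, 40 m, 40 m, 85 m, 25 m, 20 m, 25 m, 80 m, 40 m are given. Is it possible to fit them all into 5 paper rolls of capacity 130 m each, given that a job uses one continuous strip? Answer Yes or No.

Total = 650 m; ⌈650/130⌉ = 5.
The bound of 5 does not rule out 5, but exhaustive search shows no assignment into 5 paper rolls of capacity 130 m exists — the minimum is 6.

No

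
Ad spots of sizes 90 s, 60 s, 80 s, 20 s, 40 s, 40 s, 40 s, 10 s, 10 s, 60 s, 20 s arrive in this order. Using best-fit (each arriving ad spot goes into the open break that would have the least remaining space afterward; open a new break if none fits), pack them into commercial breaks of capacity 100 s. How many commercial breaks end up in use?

5

  90 → break 1 (new)  [load 90/100]
  60 → break 2 (new)  [load 60/100]
  80 → break 3 (new)  [load 80/100]
  20 → break 3  [load 100/100]
  40 → break 2  [load 100/100]
  40 → break 4 (new)  [load 40/100]
  40 → break 4  [load 80/100]
  10 → break 1  [load 100/100]
  10 → break 4  [load 90/100]
  60 → break 5 (new)  [load 60/100]
  20 → break 5  [load 80/100]
5 commercial breaks opened.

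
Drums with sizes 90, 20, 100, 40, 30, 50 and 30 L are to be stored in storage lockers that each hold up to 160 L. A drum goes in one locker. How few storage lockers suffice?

Total = 100 + 90 + 50 + 40 + 30 + 30 + 20 = 360 L.
Lower bound: ⌈360/160⌉ = 3 storage lockers.
A packing using 3 storage lockers:
  locker 1: 100 + 50 = 150
  locker 2: 90 + 40 + 30 = 160
  locker 3: 30 + 20 = 50
This matches the lower bound, so 3 is optimal.

3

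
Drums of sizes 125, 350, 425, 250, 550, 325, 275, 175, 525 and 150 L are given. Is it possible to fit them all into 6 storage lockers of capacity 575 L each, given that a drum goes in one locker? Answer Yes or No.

A valid assignment using 6 storage lockers:
  locker 1: 550 = 550
  locker 2: 525 = 525
  locker 3: 425 + 150 = 575
  locker 4: 350 + 175 = 525
  locker 5: 325 + 250 = 575
  locker 6: 275 + 125 = 400
Every load is within 575 L, so 6 storage lockers suffice.

Yes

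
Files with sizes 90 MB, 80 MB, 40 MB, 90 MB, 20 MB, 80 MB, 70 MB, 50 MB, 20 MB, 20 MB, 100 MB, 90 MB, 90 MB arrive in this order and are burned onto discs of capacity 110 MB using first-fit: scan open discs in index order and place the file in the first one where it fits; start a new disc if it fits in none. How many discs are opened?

  90 → disc 1 (new)  [load 90/110]
  80 → disc 2 (new)  [load 80/110]
  40 → disc 3 (new)  [load 40/110]
  90 → disc 4 (new)  [load 90/110]
  20 → disc 1  [load 110/110]
  80 → disc 5 (new)  [load 80/110]
  70 → disc 3  [load 110/110]
  50 → disc 6 (new)  [load 50/110]
  20 → disc 2  [load 100/110]
  20 → disc 4  [load 110/110]
  100 → disc 7 (new)  [load 100/110]
  90 → disc 8 (new)  [load 90/110]
  90 → disc 9 (new)  [load 90/110]
9 discs opened.

9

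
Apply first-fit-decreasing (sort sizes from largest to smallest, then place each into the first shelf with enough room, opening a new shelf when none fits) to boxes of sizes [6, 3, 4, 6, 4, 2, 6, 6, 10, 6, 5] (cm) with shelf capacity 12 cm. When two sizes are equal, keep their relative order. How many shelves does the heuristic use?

Sorted descending: 10, 6, 6, 6, 6, 6, 5, 4, 4, 3, 2.
  10 → shelf 1 (new)  [load 10/12]
  6 → shelf 2 (new)  [load 6/12]
  6 → shelf 2  [load 12/12]
  6 → shelf 3 (new)  [load 6/12]
  6 → shelf 3  [load 12/12]
  6 → shelf 4 (new)  [load 6/12]
  5 → shelf 4  [load 11/12]
  4 → shelf 5 (new)  [load 4/12]
  4 → shelf 5  [load 8/12]
  3 → shelf 5  [load 11/12]
  2 → shelf 1  [load 12/12]
5 shelves opened.

5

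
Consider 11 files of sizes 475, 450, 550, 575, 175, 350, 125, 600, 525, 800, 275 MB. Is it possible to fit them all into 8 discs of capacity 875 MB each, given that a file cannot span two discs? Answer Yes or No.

A valid assignment using 7 discs:
  disc 1: 800 = 800
  disc 2: 600 + 275 = 875
  disc 3: 575 + 175 + 125 = 875
  disc 4: 550 = 550
  disc 5: 525 + 350 = 875
  disc 6: 475 = 475
  disc 7: 450 = 450
That uses only 7 ≤ 8, so 8 discs are enough.

Yes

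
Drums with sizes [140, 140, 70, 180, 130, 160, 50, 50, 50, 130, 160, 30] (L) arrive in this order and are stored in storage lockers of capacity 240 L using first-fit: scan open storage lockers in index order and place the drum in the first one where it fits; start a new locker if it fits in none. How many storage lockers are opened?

  140 → locker 1 (new)  [load 140/240]
  140 → locker 2 (new)  [load 140/240]
  70 → locker 1  [load 210/240]
  180 → locker 3 (new)  [load 180/240]
  130 → locker 4 (new)  [load 130/240]
  160 → locker 5 (new)  [load 160/240]
  50 → locker 2  [load 190/240]
  50 → locker 2  [load 240/240]
  50 → locker 3  [load 230/240]
  130 → locker 6 (new)  [load 130/240]
  160 → locker 7 (new)  [load 160/240]
  30 → locker 1  [load 240/240]
7 storage lockers opened.

7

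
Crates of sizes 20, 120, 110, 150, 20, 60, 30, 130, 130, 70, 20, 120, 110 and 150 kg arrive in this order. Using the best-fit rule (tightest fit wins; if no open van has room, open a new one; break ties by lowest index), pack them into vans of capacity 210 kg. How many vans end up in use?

8

  20 → van 1 (new)  [load 20/210]
  120 → van 1  [load 140/210]
  110 → van 2 (new)  [load 110/210]
  150 → van 3 (new)  [load 150/210]
  20 → van 3  [load 170/210]
  60 → van 1  [load 200/210]
  30 → van 3  [load 200/210]
  130 → van 4 (new)  [load 130/210]
  130 → van 5 (new)  [load 130/210]
  70 → van 4  [load 200/210]
  20 → van 5  [load 150/210]
  120 → van 6 (new)  [load 120/210]
  110 → van 7 (new)  [load 110/210]
  150 → van 8 (new)  [load 150/210]
8 vans opened.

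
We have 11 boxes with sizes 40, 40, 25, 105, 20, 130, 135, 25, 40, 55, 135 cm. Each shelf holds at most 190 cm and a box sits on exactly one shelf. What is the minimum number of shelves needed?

Total = 135 + 135 + 130 + 105 + 55 + 40 + 40 + 40 + 25 + 25 + 20 = 750 cm.
Lower bound: ⌈750/190⌉ = 4 shelves.
A packing using 4 shelves:
  shelf 1: 135 + 55 = 190
  shelf 2: 135 + 25 + 25 = 185
  shelf 3: 130 + 40 + 20 = 190
  shelf 4: 105 + 40 + 40 = 185
This matches the lower bound, so 4 is optimal.

4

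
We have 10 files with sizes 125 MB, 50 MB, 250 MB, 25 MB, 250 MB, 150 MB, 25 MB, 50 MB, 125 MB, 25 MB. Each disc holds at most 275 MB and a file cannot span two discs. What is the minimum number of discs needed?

Total = 250 + 250 + 150 + 125 + 125 + 50 + 50 + 25 + 25 + 25 = 1075 MB.
Lower bound: ⌈1075/275⌉ = 4 discs.
A packing using 4 discs:
  disc 1: 250 + 25 = 275
  disc 2: 250 + 25 = 275
  disc 3: 150 + 125 = 275
  disc 4: 125 + 50 + 50 + 25 = 250
This matches the lower bound, so 4 is optimal.

4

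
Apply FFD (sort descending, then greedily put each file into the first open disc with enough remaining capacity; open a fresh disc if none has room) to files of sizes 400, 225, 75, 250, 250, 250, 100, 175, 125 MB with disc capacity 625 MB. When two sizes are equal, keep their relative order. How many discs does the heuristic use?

Sorted descending: 400, 250, 250, 250, 225, 175, 125, 100, 75.
  400 → disc 1 (new)  [load 400/625]
  250 → disc 2 (new)  [load 250/625]
  250 → disc 2  [load 500/625]
  250 → disc 3 (new)  [load 250/625]
  225 → disc 1  [load 625/625]
  175 → disc 3  [load 425/625]
  125 → disc 2  [load 625/625]
  100 → disc 3  [load 525/625]
  75 → disc 3  [load 600/625]
3 discs opened.

3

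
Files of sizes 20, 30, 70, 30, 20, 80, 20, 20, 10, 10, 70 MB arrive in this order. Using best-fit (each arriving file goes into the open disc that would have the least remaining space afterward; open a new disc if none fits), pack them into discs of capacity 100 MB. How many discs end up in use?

4

  20 → disc 1 (new)  [load 20/100]
  30 → disc 1  [load 50/100]
  70 → disc 2 (new)  [load 70/100]
  30 → disc 2  [load 100/100]
  20 → disc 1  [load 70/100]
  80 → disc 3 (new)  [load 80/100]
  20 → disc 3  [load 100/100]
  20 → disc 1  [load 90/100]
  10 → disc 1  [load 100/100]
  10 → disc 4 (new)  [load 10/100]
  70 → disc 4  [load 80/100]
4 discs opened.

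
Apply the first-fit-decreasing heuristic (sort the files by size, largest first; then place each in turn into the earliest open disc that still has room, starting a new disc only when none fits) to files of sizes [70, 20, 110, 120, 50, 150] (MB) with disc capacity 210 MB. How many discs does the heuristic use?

3

Sorted descending: 150, 120, 110, 70, 50, 20.
  150 → disc 1 (new)  [load 150/210]
  120 → disc 2 (new)  [load 120/210]
  110 → disc 3 (new)  [load 110/210]
  70 → disc 2  [load 190/210]
  50 → disc 1  [load 200/210]
  20 → disc 2  [load 210/210]
3 discs opened.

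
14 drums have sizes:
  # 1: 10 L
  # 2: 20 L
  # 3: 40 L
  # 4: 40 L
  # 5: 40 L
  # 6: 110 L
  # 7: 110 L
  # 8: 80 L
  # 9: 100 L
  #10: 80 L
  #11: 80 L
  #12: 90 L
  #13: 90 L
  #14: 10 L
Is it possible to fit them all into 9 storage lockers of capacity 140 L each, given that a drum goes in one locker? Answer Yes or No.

Yes

A valid assignment using 8 storage lockers:
  locker 1: 110 + 20 + 10 = 140
  locker 2: 110 + 10 = 120
  locker 3: 100 + 40 = 140
  locker 4: 90 + 40 = 130
  locker 5: 90 + 40 = 130
  locker 6: 80 = 80
  locker 7: 80 = 80
  locker 8: 80 = 80
That uses only 8 ≤ 9, so 9 storage lockers are enough.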